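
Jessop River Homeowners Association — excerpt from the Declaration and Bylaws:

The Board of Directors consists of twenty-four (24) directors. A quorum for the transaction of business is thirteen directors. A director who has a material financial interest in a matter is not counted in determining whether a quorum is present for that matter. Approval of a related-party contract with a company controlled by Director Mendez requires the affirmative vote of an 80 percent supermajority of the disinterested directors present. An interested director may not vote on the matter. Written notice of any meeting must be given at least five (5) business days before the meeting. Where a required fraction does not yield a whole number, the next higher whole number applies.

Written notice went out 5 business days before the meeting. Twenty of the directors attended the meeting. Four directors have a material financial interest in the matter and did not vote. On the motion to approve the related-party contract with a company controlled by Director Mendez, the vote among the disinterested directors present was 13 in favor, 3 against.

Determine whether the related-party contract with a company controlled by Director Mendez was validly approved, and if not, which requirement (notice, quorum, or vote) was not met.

Valid — all requirements satisfied.

Notice: 5 business days given; 5 required (5 ≥ 5). Satisfied.
Quorum: 20 present, but the 4 interested directors do not count, leaving 16. Quorum is 13. Satisfied.
Vote: the related-party contract with a company controlled by Director Mendez requires four-fifths of the disinterested directors present (20 − 4 = 16). 4/5 of 16 = 12.80, rounded up to 13, so 13 affirmative votes are needed; 13 voted in favor. Satisfied.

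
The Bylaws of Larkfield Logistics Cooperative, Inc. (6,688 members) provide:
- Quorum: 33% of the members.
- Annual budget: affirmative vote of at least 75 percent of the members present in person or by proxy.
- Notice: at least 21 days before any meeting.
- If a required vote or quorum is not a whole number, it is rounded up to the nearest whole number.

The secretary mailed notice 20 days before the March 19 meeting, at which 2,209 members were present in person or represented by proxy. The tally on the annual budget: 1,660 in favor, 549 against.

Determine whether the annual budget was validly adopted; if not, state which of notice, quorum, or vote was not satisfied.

Invalid — notice requirement not satisfied.

Notice: 20 days given; 21 required. Not satisfied.
Quorum: 33% of 6,688 = 2,207.04, rounded up to 2,208; 2,209 present. Satisfied.
Vote: requires three-fourths of those present (2,209); 3/4 of 2209 = 1656.75, rounded up to 1657, so 1,657 needed; 1,660 in favor. Satisfied.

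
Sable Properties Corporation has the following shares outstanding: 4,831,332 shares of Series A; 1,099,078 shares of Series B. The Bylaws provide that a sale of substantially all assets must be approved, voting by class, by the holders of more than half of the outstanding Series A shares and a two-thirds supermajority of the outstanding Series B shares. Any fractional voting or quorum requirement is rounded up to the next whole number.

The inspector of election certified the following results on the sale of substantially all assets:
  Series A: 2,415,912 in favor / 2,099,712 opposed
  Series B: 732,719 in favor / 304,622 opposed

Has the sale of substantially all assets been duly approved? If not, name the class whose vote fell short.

Approved — every class gave the required vote.

Series A: a majority of 4831332 is 2415667; 2,415,667 required, 2,415,912 in favor — approved.
Series B: 2/3 of 1099078 = 732718.67, rounded up to 732719; 732,719 required, 732,719 in favor — approved.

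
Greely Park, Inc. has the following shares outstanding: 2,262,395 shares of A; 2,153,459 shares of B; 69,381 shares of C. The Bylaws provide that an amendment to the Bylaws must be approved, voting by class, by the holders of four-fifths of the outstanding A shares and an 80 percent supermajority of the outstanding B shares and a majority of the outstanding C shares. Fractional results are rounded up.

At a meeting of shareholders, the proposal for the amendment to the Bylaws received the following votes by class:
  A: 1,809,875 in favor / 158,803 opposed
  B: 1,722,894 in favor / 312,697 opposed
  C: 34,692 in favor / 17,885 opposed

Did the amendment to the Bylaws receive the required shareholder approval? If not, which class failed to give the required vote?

A: 4/5 of 2262395 = 1809916; 1,809,916 required, 1,809,875 in favor — not approved.
B: 4/5 of 2153459 = 1722767.20, rounded up to 1722768; 1,722,768 required, 1,722,894 in favor — approved.
C: a majority of 69381 is 34691; 34,691 required, 34,692 in favor — approved.

Not approved — the A shares did not give the required vote.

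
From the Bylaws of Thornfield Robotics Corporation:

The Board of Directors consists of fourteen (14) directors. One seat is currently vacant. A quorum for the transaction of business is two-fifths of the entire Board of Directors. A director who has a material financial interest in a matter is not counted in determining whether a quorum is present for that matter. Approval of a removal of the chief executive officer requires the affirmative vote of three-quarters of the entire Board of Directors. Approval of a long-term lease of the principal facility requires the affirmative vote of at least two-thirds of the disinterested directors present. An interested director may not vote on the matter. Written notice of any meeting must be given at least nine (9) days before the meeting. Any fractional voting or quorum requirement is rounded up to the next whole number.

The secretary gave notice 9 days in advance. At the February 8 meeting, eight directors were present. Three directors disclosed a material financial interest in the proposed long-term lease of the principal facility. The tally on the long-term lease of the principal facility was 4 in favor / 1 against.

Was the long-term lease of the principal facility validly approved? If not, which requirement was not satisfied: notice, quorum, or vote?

Notice: 9 days given; 9 required (9 ≥ 9). Satisfied.
Quorum: 8 present, but the 3 interested directors do not count, leaving 5. Quorum is 6. Not satisfied.
Vote: the long-term lease of the principal facility requires two-thirds of the disinterested directors present (8 − 3 = 5). 2/3 of 5 = 3.33, rounded up to 4, so 4 affirmative votes are needed; 4 voted in favor. Satisfied. (Moot — without a quorum no business can be validly transacted.)

Invalid — quorum requirement not satisfied.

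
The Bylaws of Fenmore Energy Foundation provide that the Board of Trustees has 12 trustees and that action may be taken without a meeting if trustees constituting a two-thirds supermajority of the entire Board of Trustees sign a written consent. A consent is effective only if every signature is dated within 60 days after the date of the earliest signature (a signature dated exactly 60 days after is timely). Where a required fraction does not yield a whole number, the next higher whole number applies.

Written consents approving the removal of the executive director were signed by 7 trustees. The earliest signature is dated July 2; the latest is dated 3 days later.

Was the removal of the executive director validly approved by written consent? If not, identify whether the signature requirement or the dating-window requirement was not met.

Signatures required: a two-thirds supermajority of 12 — 2/3 of 12 = 8, so 8 needed; 7 signed. Insufficient.
Dating window: the latest signature is 3 days after the earliest; the limit is 60 days. Within the window.

Not effective — insufficient signatures.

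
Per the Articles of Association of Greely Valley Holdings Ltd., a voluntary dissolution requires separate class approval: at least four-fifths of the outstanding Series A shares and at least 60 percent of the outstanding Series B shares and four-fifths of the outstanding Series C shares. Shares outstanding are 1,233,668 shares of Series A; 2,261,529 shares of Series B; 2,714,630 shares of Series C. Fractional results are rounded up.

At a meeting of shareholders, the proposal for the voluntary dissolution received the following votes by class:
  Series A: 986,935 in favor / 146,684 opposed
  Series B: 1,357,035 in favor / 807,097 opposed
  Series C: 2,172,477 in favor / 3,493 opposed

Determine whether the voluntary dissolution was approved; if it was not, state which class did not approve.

Series A: 4/5 of 1233668 = 986934.40, rounded up to 986935; 986,935 required, 986,935 in favor — approved.
Series B: 3/5 of 2261529 = 1356917.40, rounded up to 1356918; 1,356,918 required, 1,357,035 in favor — approved.
Series C: 4/5 of 2714630 = 2171704; 2,171,704 required, 2,172,477 in favor — approved.

Approved — every class gave the required vote.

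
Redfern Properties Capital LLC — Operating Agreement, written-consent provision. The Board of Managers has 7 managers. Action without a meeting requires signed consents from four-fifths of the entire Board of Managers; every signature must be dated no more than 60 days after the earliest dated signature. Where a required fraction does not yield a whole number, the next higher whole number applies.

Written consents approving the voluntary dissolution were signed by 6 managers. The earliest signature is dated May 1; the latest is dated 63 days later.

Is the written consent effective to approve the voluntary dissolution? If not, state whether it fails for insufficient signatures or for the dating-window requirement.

Not effective — dating-window requirement not satisfied.

Signatures required: four-fifths of 7 — 4/5 of 7 = 5.60, rounded up to 6, so 6 needed; 6 signed. Sufficient.
Dating window: the latest signature is 63 days after the earliest; the limit is 60 days. Outside the window.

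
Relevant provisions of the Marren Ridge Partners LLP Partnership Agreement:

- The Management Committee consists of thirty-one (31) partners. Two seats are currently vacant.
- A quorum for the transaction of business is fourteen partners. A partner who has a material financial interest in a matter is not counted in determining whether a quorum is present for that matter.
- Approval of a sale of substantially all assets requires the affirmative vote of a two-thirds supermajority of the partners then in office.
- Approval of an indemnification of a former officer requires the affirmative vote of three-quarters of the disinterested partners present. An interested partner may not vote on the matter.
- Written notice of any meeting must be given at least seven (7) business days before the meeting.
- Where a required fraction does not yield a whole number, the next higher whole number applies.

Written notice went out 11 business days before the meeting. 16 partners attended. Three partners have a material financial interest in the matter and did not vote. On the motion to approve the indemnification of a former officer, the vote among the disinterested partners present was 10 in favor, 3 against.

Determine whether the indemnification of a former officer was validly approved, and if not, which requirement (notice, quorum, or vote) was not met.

Invalid — quorum requirement not satisfied.

Notice: 11 business days given; 7 required (11 ≥ 7). Satisfied.
Quorum: 16 present, but the 3 interested partners do not count, leaving 13. Quorum is 14. Not satisfied.
Vote: the indemnification of a former officer requires three-fourths of the disinterested partners present (16 − 3 = 13). 3/4 of 13 = 9.75, rounded up to 10, so 10 affirmative votes are needed; 10 voted in favor. Satisfied. (Moot — without a quorum no business can be validly transacted.)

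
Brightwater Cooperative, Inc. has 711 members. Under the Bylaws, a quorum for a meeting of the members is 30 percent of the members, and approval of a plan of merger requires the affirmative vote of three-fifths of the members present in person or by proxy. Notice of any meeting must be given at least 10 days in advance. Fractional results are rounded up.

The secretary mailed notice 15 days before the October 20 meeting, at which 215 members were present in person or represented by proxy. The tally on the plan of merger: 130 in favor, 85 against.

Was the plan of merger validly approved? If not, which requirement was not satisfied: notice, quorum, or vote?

Notice: 15 days given; 10 required. Satisfied.
Quorum: 30% of 711 = 213.30, rounded up to 214; 215 present. Satisfied.
Vote: requires three-fifths of those present (215); 3/5 of 215 = 129, so 129 needed; 130 in favor. Satisfied.

Valid — all requirements satisfied.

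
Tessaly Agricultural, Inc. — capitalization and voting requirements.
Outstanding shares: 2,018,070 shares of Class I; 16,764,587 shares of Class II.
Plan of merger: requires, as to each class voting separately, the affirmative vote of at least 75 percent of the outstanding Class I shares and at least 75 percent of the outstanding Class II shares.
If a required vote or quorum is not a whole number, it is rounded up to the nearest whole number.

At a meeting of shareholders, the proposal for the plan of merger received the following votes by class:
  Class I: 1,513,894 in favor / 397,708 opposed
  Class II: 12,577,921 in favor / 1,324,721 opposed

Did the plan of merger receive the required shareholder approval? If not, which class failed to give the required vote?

Class I: 3/4 of 2018070 = 1513552.50, rounded up to 1513553; 1,513,553 required, 1,513,894 in favor — approved.
Class II: 3/4 of 16764587 = 12573440.25, rounded up to 12573441; 12,573,441 required, 12,577,921 in favor — approved.

Approved — every class gave the required vote.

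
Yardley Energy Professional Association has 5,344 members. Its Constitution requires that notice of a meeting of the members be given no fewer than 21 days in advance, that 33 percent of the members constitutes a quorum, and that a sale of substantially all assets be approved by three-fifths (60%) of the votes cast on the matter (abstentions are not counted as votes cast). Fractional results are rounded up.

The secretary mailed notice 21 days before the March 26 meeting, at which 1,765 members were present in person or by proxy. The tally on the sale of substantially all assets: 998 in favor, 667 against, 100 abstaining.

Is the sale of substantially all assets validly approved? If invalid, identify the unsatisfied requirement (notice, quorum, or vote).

Invalid — vote requirement not satisfied.

Notice: 21 days given; 21 required. Satisfied.
Quorum: 33% of 5,344 = 1,763.52, rounded up to 1,764; 1,765 present. Satisfied.
Vote: requires three-fifths of the votes cast (1,765 − 100 abstaining = 1,665); 3/5 of 1665 = 999, so 999 needed; 998 in favor. Not satisfied.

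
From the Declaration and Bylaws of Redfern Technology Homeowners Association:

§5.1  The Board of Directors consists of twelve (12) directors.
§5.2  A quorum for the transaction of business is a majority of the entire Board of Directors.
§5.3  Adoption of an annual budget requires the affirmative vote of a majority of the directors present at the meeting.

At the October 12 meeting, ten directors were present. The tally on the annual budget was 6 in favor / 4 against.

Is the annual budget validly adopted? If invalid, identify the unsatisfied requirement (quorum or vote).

Quorum: 10 present; quorum is 7. Satisfied.
Vote: the annual budget requires a majority of the directors present (10). A majority of 10 is 6, so 6 affirmative votes are needed; 6 voted in favor. Satisfied.

Valid — all requirements satisfied.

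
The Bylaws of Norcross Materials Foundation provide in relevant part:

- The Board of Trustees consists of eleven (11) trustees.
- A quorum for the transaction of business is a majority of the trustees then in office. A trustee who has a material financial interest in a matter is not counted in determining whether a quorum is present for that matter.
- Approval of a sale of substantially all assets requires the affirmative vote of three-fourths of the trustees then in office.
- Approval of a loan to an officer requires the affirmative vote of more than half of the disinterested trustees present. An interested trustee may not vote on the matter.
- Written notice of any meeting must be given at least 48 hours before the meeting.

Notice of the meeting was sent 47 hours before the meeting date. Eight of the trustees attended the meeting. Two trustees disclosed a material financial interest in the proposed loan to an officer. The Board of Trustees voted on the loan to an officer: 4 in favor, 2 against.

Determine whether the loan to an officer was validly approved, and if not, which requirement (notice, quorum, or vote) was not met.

Invalid — notice requirement not satisfied.

Notice: 47 hours given; 48 required (47 < 48). Not satisfied.
Quorum: 8 present, but the 2 interested trustees do not count, leaving 6. Quorum is 6. Satisfied.
Vote: the loan to an officer requires a majority of the disinterested trustees present (8 − 2 = 6). A majority of 6 is 4, so 4 affirmative votes are needed; 4 voted in favor. Satisfied.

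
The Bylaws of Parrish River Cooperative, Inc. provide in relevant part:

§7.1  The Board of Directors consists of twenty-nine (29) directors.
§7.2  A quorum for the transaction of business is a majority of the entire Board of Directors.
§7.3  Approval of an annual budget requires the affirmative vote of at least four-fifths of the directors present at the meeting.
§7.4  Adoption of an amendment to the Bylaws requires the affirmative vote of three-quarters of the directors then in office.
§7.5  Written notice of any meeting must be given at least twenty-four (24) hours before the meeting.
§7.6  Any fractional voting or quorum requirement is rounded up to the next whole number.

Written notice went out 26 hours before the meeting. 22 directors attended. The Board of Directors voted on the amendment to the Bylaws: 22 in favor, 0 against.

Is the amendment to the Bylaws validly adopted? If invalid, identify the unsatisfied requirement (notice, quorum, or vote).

Notice: 26 hours given; 24 required (26 ≥ 24). Satisfied.
Quorum: 22 present; quorum is 15. Satisfied.
Vote: the amendment to the Bylaws requires three-fourths of the directors then in office (29). 3/4 of 29 = 21.75, rounded up to 22, so 22 affirmative votes are needed; 22 voted in favor. Satisfied.

Valid — all requirements satisfied.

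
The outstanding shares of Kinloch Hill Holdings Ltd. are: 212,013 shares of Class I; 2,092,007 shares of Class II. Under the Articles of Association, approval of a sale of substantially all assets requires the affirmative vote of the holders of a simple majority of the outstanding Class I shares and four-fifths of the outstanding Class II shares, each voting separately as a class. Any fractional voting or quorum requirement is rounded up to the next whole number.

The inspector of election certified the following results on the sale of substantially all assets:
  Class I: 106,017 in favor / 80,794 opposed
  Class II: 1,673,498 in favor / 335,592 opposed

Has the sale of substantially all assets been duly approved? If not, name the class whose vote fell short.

Class I: a majority of 212013 is 106007; 106,007 required, 106,017 in favor — approved.
Class II: 4/5 of 2092007 = 1673605.60, rounded up to 1673606; 1,673,606 required, 1,673,498 in favor — not approved.

Not approved — the Class II shares did not give the required vote.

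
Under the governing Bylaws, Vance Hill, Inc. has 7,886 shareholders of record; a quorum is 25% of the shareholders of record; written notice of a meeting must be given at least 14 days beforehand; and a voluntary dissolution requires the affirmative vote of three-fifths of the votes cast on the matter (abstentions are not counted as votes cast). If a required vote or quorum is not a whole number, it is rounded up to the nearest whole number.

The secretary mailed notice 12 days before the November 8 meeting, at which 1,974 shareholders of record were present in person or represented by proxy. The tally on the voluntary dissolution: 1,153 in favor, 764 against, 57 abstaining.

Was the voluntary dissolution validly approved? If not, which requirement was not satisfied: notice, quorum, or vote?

Notice: 12 days given; 14 required. Not satisfied.
Quorum: 25% of 7,886 = 1,971.50, rounded up to 1,972; 1,974 present. Satisfied.
Vote: requires three-fifths of the votes cast (1,974 − 57 abstaining = 1,917); 3/5 of 1917 = 1150.20, rounded up to 1151, so 1,151 needed; 1,153 in favor. Satisfied.

Invalid — notice requirement not satisfied.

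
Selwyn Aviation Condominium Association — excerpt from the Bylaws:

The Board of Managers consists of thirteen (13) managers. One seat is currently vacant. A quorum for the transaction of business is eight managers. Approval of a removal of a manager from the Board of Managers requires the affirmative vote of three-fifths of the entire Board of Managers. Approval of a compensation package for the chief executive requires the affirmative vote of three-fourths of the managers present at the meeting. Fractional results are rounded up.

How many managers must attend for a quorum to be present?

8

The quorum is fixed at 8.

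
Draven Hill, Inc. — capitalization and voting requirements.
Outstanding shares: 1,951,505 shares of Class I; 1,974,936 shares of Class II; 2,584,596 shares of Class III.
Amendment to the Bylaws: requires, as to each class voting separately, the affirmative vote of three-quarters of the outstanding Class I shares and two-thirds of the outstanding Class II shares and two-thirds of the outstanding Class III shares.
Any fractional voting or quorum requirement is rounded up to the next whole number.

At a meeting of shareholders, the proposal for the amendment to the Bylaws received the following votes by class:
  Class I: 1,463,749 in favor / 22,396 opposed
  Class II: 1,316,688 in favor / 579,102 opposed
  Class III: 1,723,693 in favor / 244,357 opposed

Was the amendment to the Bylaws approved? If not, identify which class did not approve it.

Approved — every class gave the required vote.

Class I: 3/4 of 1951505 = 1463628.75, rounded up to 1463629; 1,463,629 required, 1,463,749 in favor — approved.
Class II: 2/3 of 1974936 = 1316624; 1,316,624 required, 1,316,688 in favor — approved.
Class III: 2/3 of 2584596 = 1723064; 1,723,064 required, 1,723,693 in favor — approved.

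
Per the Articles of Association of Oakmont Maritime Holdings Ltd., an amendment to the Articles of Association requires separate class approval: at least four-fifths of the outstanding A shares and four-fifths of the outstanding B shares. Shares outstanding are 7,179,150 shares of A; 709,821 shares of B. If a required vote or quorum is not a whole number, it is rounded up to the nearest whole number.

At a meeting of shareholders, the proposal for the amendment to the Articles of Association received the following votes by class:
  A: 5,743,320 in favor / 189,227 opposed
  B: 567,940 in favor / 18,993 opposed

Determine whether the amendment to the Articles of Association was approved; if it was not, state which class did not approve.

A: 4/5 of 7179150 = 5743320; 5,743,320 required, 5,743,320 in favor — approved.
B: 4/5 of 709821 = 567856.80, rounded up to 567857; 567,857 required, 567,940 in favor — approved.

Approved — every class gave the required vote.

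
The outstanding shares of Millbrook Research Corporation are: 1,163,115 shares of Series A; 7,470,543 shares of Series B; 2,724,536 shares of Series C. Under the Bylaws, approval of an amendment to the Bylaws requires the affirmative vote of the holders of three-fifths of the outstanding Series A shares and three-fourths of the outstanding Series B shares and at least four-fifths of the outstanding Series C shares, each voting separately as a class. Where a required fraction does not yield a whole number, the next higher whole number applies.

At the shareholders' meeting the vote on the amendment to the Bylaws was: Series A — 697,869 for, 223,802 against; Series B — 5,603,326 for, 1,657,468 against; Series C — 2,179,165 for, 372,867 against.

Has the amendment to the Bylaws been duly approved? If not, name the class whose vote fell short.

Series A: 3/5 of 1163115 = 697869; 697,869 required, 697,869 in favor — approved.
Series B: 3/4 of 7470543 = 5602907.25, rounded up to 5602908; 5,602,908 required, 5,603,326 in favor — approved.
Series C: 4/5 of 2724536 = 2179628.80, rounded up to 2179629; 2,179,629 required, 2,179,165 in favor — not approved.

Not approved — the Series C shares did not give the required vote.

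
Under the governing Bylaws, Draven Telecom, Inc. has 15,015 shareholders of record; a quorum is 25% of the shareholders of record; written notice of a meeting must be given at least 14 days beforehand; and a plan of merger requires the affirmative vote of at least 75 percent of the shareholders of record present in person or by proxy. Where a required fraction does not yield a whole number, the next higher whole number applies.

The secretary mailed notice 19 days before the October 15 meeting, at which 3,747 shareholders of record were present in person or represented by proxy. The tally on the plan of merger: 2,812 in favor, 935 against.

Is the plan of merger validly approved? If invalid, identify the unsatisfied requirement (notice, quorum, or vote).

Invalid — quorum requirement not satisfied.

Notice: 19 days given; 14 required. Satisfied.
Quorum: 25% of 15,015 = 3,753.75, rounded up to 3,754; 3,747 present. Not satisfied.
Vote: requires three-fourths of those present (3,747); 3/4 of 3747 = 2810.25, rounded up to 2811, so 2,811 needed; 2,812 in favor. Satisfied.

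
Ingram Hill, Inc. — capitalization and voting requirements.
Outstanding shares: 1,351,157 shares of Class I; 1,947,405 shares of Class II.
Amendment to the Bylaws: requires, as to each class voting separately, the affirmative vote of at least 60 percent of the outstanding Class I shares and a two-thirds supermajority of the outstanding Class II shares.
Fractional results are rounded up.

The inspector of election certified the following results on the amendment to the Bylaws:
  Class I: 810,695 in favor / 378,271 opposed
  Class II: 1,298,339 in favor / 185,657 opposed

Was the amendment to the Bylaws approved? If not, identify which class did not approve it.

Approved — every class gave the required vote.

Class I: 3/5 of 1351157 = 810694.20, rounded up to 810695; 810,695 required, 810,695 in favor — approved.
Class II: 2/3 of 1947405 = 1298270; 1,298,270 required, 1,298,339 in favor — approved.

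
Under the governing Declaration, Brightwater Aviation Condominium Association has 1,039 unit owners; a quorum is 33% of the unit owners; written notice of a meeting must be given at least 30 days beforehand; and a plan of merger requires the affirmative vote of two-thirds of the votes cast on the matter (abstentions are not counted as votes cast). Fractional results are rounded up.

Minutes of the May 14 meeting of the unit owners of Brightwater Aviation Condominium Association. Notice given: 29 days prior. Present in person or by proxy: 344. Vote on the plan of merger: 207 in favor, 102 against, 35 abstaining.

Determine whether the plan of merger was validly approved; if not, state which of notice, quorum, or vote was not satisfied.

Invalid — notice requirement not satisfied.

Notice: 29 days given; 30 required. Not satisfied.
Quorum: 33% of 1,039 = 342.87, rounded up to 343; 344 present. Satisfied.
Vote: requires two-thirds of the votes cast (344 − 35 abstaining = 309); 2/3 of 309 = 206, so 206 needed; 207 in favor. Satisfied.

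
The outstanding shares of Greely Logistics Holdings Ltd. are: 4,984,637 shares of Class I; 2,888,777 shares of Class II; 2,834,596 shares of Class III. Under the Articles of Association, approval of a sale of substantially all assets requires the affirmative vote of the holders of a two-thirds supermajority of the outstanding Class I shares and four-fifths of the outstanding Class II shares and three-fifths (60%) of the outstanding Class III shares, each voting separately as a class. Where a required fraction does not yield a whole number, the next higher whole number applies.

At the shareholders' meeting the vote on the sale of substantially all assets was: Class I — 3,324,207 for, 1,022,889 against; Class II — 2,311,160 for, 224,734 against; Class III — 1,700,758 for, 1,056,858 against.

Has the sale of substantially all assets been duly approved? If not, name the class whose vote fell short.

Class I: 2/3 of 4984637 = 3323091.33, rounded up to 3323092; 3,323,092 required, 3,324,207 in favor — approved.
Class II: 4/5 of 2888777 = 2311021.60, rounded up to 2311022; 2,311,022 required, 2,311,160 in favor — approved.
Class III: 3/5 of 2834596 = 1700757.60, rounded up to 1700758; 1,700,758 required, 1,700,758 in favor — approved.

Approved — every class gave the required vote.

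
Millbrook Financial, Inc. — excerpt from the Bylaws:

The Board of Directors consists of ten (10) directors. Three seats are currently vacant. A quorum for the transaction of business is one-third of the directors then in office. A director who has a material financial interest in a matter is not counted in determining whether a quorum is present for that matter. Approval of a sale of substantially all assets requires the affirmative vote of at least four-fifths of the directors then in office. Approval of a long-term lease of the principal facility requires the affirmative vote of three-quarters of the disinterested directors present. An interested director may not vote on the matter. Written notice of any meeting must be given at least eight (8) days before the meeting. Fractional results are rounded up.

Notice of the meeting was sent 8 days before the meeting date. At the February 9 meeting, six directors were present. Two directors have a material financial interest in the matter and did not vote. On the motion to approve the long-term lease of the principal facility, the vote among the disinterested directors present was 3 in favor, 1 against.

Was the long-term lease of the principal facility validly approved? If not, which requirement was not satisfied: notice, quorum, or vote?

Notice: 8 days given; 8 required (8 ≥ 8). Satisfied.
Quorum: 6 present, but the 2 interested directors do not count, leaving 4. Quorum is 3. Satisfied.
Vote: the long-term lease of the principal facility requires three-fourths of the disinterested directors present (6 − 2 = 4). 3/4 of 4 = 3, so 3 affirmative votes are needed; 3 voted in favor. Satisfied.

Valid — all requirements satisfied.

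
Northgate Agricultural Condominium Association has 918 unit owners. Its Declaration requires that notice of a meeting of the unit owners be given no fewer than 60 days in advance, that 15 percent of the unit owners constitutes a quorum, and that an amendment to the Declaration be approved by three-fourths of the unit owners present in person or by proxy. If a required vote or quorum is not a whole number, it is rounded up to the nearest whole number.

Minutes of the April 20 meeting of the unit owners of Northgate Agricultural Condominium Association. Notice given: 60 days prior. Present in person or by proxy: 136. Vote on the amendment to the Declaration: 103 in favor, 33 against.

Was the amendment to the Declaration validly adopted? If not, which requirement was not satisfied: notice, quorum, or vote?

Notice: 60 days given; 60 required. Satisfied.
Quorum: 15% of 918 = 137.70, rounded up to 138; 136 present. Not satisfied.
Vote: requires three-fourths of those present (136); 3/4 of 136 = 102, so 102 needed; 103 in favor. Satisfied.

Invalid — quorum requirement not satisfied.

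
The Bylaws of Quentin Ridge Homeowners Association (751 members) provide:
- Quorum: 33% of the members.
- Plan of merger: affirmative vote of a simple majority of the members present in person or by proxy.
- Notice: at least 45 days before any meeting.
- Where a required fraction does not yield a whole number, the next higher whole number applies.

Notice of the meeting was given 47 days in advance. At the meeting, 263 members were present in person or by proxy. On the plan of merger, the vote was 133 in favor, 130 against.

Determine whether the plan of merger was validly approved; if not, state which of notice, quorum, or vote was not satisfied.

Notice: 47 days given; 45 required. Satisfied.
Quorum: 33% of 751 = 247.83, rounded up to 248; 263 present. Satisfied.
Vote: requires a majority of those present (263); a majority of 263 is 132, so 132 needed; 133 in favor. Satisfied.

Valid — all requirements satisfied.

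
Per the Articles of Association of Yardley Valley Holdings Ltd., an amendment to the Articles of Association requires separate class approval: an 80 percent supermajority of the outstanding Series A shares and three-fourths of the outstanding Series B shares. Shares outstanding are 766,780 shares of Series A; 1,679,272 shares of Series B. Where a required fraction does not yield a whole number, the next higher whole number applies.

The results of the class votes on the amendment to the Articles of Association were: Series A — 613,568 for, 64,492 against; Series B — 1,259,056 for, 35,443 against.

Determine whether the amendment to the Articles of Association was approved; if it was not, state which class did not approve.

Not approved — the Series B shares did not give the required vote.

Series A: 4/5 of 766780 = 613424; 613,424 required, 613,568 in favor — approved.
Series B: 3/4 of 1679272 = 1259454; 1,259,454 required, 1,259,056 in favor — not approved.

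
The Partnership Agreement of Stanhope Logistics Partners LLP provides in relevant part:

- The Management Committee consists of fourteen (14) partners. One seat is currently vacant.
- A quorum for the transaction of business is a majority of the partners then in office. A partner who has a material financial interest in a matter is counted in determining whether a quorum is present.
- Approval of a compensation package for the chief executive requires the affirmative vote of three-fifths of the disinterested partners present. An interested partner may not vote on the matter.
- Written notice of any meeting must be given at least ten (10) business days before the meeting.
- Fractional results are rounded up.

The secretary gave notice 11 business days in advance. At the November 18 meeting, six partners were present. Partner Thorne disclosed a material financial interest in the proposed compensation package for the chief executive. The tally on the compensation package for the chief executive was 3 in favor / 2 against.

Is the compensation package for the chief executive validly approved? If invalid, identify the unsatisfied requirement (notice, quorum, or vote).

Invalid — quorum requirement not satisfied.

Notice: 11 business days given; 10 required (11 ≥ 10). Satisfied.
Quorum: 6 present (interested partners count toward quorum); quorum is 7. Not satisfied.
Vote: the compensation package for the chief executive requires three-fifths of the disinterested partners present (6 − 1 = 5). 3/5 of 5 = 3, so 3 affirmative votes are needed; 3 voted in favor. Satisfied. (Moot — without a quorum no business can be validly transacted.)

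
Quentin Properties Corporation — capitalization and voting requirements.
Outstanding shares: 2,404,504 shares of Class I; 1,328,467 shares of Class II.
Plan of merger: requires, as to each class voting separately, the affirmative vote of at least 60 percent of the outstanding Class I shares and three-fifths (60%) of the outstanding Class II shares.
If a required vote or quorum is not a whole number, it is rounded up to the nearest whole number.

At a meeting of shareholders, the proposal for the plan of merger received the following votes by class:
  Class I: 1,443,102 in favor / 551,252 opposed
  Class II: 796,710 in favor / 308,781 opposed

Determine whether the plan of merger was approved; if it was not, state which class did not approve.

Class I: 3/5 of 2404504 = 1442702.40, rounded up to 1442703; 1,442,703 required, 1,443,102 in favor — approved.
Class II: 3/5 of 1328467 = 797080.20, rounded up to 797081; 797,081 required, 796,710 in favor — not approved.

Not approved — the Class II shares did not give the required vote.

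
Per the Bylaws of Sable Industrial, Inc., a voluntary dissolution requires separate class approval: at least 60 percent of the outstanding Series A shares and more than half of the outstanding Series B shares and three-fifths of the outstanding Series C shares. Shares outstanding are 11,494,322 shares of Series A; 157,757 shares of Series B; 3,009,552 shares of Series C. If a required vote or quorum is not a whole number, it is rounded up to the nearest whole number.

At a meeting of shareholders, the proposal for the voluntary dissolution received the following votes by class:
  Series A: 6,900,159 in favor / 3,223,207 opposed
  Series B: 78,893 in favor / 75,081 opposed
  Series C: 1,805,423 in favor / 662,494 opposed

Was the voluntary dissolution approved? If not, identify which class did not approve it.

Not approved — the Series C shares did not give the required vote.

Series A: 3/5 of 11494322 = 6896593.20, rounded up to 6896594; 6,896,594 required, 6,900,159 in favor — approved.
Series B: a majority of 157757 is 78879; 78,879 required, 78,893 in favor — approved.
Series C: 3/5 of 3009552 = 1805731.20, rounded up to 1805732; 1,805,732 required, 1,805,423 in favor — not approved.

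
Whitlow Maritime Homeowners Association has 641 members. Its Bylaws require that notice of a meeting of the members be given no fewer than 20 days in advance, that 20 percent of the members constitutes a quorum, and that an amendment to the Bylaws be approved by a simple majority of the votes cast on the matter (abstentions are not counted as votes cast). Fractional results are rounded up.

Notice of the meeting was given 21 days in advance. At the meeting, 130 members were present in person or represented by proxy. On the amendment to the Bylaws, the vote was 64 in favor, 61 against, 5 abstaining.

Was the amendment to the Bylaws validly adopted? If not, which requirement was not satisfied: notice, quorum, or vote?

Valid — all requirements satisfied.

Notice: 21 days given; 20 required. Satisfied.
Quorum: 20% of 641 = 128.20, rounded up to 129; 130 present. Satisfied.
Vote: requires a majority of the votes cast (130 − 5 abstaining = 125); a majority of 125 is 63, so 63 needed; 64 in favor. Satisfied.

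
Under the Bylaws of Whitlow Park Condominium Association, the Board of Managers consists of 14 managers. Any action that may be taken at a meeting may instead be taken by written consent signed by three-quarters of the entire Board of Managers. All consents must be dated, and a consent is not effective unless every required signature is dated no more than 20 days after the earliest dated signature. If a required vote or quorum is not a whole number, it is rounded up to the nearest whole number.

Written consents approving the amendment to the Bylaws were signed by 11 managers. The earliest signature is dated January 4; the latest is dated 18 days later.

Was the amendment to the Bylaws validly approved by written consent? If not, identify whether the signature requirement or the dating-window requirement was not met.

Signatures required: three-quarters of 14 — 3/4 of 14 = 10.50, rounded up to 11, so 11 needed; 11 signed. Sufficient.
Dating window: the latest signature is 18 days after the earliest; the limit is 20 days. Within the window.

Effective — both the signature and dating-window requirements are satisfied.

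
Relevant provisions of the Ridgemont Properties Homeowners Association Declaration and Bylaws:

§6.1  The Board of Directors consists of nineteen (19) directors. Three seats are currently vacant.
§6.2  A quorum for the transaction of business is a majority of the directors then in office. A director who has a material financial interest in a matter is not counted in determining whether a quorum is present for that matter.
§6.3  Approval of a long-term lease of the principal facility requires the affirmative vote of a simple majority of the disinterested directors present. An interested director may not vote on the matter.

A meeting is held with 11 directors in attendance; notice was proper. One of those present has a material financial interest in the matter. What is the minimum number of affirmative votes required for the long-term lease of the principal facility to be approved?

The long-term lease of the principal facility requires a majority of the disinterested directors present (11 − 1 = 10).
A majority of 10 is 6.

6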